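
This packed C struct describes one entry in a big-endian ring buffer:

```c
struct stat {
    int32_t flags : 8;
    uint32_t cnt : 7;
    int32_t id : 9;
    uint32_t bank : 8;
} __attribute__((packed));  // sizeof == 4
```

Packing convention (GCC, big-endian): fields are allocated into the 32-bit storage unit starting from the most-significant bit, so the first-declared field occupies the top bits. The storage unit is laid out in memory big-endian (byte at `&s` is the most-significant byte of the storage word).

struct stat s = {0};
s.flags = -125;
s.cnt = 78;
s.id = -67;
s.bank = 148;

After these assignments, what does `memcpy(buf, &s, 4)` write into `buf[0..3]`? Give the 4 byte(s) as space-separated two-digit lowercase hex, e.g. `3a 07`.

83 9d bd 94

flags:8 = -125 → 0x83 << 24 → word 0x83000000
cnt:7 = 78 → 0x4e << 17 → word 0x839c0000
id:9 = -67 → 0x1bd << 8 → word 0x839dbd00
bank:8 = 148 → 0x94 << 0 → word 0x839dbd94
word = 0x839dbd94 → big-endian bytes:
  [0]=0x83  [1]=0x9d  [2]=0xbd  [3]=0x94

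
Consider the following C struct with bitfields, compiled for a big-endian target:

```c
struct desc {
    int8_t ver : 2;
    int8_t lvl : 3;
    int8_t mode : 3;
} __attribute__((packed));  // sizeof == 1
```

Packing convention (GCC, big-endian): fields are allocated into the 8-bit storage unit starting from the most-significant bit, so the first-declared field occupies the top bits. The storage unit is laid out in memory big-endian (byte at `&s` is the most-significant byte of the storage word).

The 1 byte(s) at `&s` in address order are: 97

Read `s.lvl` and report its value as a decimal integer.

2

[0]=0x97 (big-endian) → word 0x97
ver:2 @ bit 6 → (0x97>>6)&0x3 = 0x2
lvl:3 @ bit 3 → (0x97>>3)&0x7 = 0x2  ←
mode:3 @ bit 0 → (0x97>>0)&0x7 = 0x7
lvl signed 3b, MSB=0: value = 2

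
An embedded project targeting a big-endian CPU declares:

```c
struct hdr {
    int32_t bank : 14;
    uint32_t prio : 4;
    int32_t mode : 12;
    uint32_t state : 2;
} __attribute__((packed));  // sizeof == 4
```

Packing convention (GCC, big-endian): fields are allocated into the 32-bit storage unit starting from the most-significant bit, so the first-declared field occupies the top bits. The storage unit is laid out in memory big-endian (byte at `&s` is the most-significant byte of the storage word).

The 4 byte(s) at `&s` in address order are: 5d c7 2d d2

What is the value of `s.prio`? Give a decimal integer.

12

[0]=0x5d [1]=0xc7 [2]=0x2d [3]=0xd2 (big-endian) → word 0x5dc72dd2
bank:14 @ bit 18 → (0x5dc72dd2>>18)&0x3fff = 0x1771
prio:4 @ bit 14 → (0x5dc72dd2>>14)&0xf = 0xc  ←
mode:12 @ bit 2 → (0x5dc72dd2>>2)&0xfff = 0xb74
state:2 @ bit 0 → (0x5dc72dd2>>0)&0x3 = 0x2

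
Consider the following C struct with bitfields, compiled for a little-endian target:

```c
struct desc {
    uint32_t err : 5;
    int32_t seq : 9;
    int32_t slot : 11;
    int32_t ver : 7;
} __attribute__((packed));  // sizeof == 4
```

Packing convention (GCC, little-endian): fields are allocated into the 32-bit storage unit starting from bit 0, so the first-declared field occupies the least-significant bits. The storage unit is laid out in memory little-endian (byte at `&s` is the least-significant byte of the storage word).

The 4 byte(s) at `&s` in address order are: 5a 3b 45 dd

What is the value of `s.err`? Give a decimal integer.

[0]=0x5a [1]=0x3b [2]=0x45 [3]=0xdd (little-endian) → word 0xdd453b5a
err [0+:5] = (word>>0) & 0x1f = 26  ←
seq [5+:9] = (word>>5) & 0x1ff = 474
slot [14+:11] = (word>>14) & 0x7ff = 1300
ver [25+:7] = (word>>25) & 0x7f = 110

26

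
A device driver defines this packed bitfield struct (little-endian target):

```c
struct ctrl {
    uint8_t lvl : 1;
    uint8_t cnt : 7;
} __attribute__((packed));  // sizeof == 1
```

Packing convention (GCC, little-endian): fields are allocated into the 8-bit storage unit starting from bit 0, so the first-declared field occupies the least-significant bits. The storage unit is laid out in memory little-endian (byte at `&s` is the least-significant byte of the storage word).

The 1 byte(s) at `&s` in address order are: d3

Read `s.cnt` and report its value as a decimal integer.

[0]=0xd3 (little-endian) → word 0xd3
lvl [0+:1] = (word>>0) & 0x1 = 1
cnt [1+:7] = (word>>1) & 0x7f = 105  ←

105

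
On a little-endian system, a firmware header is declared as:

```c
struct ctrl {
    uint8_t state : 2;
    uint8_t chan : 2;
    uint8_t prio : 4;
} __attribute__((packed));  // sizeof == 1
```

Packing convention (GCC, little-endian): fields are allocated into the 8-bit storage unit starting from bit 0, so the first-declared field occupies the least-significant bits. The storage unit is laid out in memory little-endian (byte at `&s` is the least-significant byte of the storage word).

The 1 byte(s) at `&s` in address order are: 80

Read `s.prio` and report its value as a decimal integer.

8

[0]=0x80 (little-endian) → word 0x80
state [0+:2] = (word>>0) & 0x3 = 0
chan [2+:2] = (word>>2) & 0x3 = 0
prio [4+:4] = (word>>4) & 0xf = 8  ←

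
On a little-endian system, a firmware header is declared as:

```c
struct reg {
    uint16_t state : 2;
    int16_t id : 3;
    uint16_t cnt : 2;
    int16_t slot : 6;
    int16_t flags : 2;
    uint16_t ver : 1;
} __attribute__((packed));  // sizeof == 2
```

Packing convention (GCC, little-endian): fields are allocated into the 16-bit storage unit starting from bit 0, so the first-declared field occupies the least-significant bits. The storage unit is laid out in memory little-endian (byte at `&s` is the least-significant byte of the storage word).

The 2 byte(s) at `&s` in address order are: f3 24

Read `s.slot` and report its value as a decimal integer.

9

[0]=0xf3 [1]=0x24 (little-endian) → word 0x24f3
state:2 @ bit 0 → (0x24f3>>0)&0x3 = 0x3
id:3 @ bit 2 → (0x24f3>>2)&0x7 = 0x4
cnt:2 @ bit 5 → (0x24f3>>5)&0x3 = 0x3
slot:6 @ bit 7 → (0x24f3>>7)&0x3f = 0x9  ←
flags:2 @ bit 13 → (0x24f3>>13)&0x3 = 0x1
ver:1 @ bit 15 → (0x24f3>>15)&0x1 = 0x0
slot signed 6b, MSB=0: value = 9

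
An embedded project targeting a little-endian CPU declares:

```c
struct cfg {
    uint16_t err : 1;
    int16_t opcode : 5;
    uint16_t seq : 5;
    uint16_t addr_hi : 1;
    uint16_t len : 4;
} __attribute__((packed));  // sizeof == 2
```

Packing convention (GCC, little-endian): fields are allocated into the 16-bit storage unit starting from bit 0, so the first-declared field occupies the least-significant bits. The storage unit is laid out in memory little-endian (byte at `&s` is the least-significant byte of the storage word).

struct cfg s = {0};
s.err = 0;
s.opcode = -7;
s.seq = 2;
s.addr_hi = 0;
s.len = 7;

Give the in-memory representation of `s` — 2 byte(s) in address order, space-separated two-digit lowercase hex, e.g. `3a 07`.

err:1 = 0 → 0x0 << 0 → word 0x0000
opcode:5 = -7 → 0x19 << 1 → word 0x0032
seq:5 = 2 → 0x2 << 6 → word 0x00b2
addr_hi:1 = 0 → 0x0 << 11 → word 0x00b2
len:4 = 7 → 0x7 << 12 → word 0x70b2
word = 0x70b2 → little-endian bytes:
  [0]=0xb2  [1]=0x70

b2 70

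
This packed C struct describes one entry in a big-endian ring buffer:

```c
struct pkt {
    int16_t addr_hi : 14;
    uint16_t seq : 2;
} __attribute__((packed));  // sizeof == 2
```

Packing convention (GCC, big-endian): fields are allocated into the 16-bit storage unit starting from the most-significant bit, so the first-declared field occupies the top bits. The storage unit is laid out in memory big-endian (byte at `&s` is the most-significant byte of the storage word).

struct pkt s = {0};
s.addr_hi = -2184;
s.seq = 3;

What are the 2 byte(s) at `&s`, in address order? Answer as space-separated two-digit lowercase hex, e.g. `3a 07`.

dd e3

[2+:14] addr_hi=-2184 & 0x3fff = 0x3778; word=0xdde0
[0+:2] seq=3 & 0x3 = 0x3; word=0xdde3
word = 0xdde3 → big-endian bytes:
  [0]=0xdd  [1]=0xe3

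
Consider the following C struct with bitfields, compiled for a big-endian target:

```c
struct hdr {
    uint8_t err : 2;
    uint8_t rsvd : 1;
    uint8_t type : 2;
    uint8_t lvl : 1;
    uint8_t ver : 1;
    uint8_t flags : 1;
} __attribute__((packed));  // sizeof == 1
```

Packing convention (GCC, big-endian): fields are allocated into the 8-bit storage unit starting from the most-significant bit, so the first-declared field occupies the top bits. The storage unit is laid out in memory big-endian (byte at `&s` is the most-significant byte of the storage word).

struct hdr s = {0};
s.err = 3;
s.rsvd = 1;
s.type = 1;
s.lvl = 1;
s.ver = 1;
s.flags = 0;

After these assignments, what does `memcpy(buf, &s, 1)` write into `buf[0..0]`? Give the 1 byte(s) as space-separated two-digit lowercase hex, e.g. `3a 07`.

[6+:2] err=3 & 0x3 = 0x3; word=0xc0
[5+:1] rsvd=1 & 0x1 = 0x1; word=0xe0
[3+:2] type=1 & 0x3 = 0x1; word=0xe8
[2+:1] lvl=1 & 0x1 = 0x1; word=0xec
[1+:1] ver=1 & 0x1 = 0x1; word=0xee
[0+:1] flags=0 & 0x1 = 0x0; word=0xee
word = 0xee → big-endian bytes:
  [0]=0xee

ee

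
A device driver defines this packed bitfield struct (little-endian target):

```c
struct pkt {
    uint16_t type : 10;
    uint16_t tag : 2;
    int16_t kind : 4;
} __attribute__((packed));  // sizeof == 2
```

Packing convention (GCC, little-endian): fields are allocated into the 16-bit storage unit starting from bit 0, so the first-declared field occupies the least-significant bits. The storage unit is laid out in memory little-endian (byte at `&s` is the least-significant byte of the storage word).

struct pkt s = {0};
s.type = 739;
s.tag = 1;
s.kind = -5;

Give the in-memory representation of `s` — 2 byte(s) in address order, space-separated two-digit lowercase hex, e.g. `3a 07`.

[0+:10] type=739 & 0x3ff = 0x2e3; word=0x02e3
[10+:2] tag=1 & 0x3 = 0x1; word=0x06e3
[12+:4] kind=-5 & 0xf = 0xb; word=0xb6e3
word = 0xb6e3 → little-endian bytes:
  [0]=0xe3  [1]=0xb6

e3 b6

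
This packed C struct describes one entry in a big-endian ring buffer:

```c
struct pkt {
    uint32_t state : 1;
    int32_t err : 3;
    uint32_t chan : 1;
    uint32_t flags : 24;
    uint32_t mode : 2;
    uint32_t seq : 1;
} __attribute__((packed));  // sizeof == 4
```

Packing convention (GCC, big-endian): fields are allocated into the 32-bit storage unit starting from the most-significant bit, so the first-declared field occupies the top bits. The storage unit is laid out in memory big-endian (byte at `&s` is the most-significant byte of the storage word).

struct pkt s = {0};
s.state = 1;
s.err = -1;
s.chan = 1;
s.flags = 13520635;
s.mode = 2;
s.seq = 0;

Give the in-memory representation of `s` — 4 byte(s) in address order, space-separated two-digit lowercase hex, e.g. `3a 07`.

state:1 = 1 → 0x1 << 31 → word 0x80000000
err:3 = -1 → 0x7 << 28 → word 0xf0000000
chan:1 = 1 → 0x1 << 27 → word 0xf8000000
flags:24 = 13520635 → 0xce4efb << 3 → word 0xfe7277d8
mode:2 = 2 → 0x2 << 1 → word 0xfe7277dc
seq:1 = 0 → 0x0 << 0 → word 0xfe7277dc
word = 0xfe7277dc → big-endian bytes:
  [0]=0xfe  [1]=0x72  [2]=0x77  [3]=0xdc

fe 72 77 dc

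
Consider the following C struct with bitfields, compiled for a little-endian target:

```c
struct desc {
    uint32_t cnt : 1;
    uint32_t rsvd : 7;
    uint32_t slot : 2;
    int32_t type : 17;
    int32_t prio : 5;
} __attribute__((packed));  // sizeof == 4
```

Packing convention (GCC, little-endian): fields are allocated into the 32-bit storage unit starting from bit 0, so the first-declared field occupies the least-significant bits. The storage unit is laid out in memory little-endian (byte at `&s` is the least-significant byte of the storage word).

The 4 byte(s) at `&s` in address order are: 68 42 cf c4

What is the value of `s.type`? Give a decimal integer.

-52272

[0]=0x68 [1]=0x42 [2]=0xcf [3]=0xc4 (little-endian) → word 0xc4cf4268
cnt:1 @ bit 0 → (0xc4cf4268>>0)&0x1 = 0x0
rsvd:7 @ bit 1 → (0xc4cf4268>>1)&0x7f = 0x34
slot:2 @ bit 8 → (0xc4cf4268>>8)&0x3 = 0x2
type:17 @ bit 10 → (0xc4cf4268>>10)&0x1ffff = 0x133d0  ←
prio:5 @ bit 27 → (0xc4cf4268>>27)&0x1f = 0x18
type signed 17b, MSB=1: 78800 - 131072 = -52272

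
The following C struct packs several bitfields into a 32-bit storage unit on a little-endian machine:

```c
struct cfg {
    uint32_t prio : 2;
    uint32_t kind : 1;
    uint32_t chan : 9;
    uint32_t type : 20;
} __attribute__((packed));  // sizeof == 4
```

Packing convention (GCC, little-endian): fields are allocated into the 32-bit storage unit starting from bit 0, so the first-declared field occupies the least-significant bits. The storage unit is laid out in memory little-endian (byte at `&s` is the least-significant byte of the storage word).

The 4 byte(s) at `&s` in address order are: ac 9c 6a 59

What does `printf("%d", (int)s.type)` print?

[0]=0xac [1]=0x9c [2]=0x6a [3]=0x59 (little-endian) → word 0x596a9cac
prio [0+:2] = (word>>0) & 0x3 = 0
kind [2+:1] = (word>>2) & 0x1 = 1
chan [3+:9] = (word>>3) & 0x1ff = 405
type [12+:20] = (word>>12) & 0xfffff = 366249  ←

366249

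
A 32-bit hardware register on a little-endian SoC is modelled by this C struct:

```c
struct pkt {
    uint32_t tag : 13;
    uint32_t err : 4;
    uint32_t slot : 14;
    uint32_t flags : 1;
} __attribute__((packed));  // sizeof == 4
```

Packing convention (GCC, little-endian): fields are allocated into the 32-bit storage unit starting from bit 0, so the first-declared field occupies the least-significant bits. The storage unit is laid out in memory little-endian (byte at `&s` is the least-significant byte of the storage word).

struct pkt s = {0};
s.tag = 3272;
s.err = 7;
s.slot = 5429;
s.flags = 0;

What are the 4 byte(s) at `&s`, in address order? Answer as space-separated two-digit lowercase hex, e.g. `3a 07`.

c8 ec 6a 2a

[0+:13] tag=3272 & 0x1fff = 0xcc8; word=0x00000cc8
[13+:4] err=7 & 0xf = 0x7; word=0x0000ecc8
[17+:14] slot=5429 & 0x3fff = 0x1535; word=0x2a6aecc8
[31+:1] flags=0 & 0x1 = 0x0; word=0x2a6aecc8
word = 0x2a6aecc8 → little-endian bytes:
  [0]=0xc8  [1]=0xec  [2]=0x6a  [3]=0x2a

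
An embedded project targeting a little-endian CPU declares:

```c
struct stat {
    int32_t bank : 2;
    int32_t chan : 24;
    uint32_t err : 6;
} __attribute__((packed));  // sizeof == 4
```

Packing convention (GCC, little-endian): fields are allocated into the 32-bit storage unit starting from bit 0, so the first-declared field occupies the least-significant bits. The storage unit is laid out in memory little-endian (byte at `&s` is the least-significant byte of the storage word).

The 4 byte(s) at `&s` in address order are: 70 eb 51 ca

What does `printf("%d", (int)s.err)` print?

[0]=0x70 [1]=0xeb [2]=0x51 [3]=0xca (little-endian) → word 0xca51eb70
bank:2 @ bit 0 → (0xca51eb70>>0)&0x3 = 0x0
chan:24 @ bit 2 → (0xca51eb70>>2)&0xffffff = 0x947adc
err:6 @ bit 26 → (0xca51eb70>>26)&0x3f = 0x32  ←

50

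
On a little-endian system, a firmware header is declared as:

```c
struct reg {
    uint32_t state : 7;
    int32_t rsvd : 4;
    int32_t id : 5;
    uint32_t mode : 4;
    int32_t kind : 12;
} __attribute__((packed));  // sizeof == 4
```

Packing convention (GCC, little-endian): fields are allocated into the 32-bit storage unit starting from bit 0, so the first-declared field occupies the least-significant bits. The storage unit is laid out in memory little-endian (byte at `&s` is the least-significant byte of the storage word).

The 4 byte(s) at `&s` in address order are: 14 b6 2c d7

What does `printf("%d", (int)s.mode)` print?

[0]=0x14 [1]=0xb6 [2]=0x2c [3]=0xd7 (little-endian) → word 0xd72cb614
state [0+:7] = (word>>0) & 0x7f = 20
rsvd [7+:4] = (word>>7) & 0xf = 12
id [11+:5] = (word>>11) & 0x1f = 22
mode [16+:4] = (word>>16) & 0xf = 12  ←
kind [20+:12] = (word>>20) & 0xfff = 3442

12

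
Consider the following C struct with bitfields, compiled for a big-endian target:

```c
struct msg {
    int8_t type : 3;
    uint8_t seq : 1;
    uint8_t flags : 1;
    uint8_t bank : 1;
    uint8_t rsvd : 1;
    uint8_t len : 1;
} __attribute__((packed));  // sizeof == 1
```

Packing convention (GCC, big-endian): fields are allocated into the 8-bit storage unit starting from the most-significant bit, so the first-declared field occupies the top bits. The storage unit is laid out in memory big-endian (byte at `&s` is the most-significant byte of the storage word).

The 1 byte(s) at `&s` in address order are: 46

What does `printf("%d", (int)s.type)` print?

2

[0]=0x46 (big-endian) → word 0x46
type [5+:3] = (word>>5) & 0x7 = 2  ←
seq [4+:1] = (word>>4) & 0x1 = 0
flags [3+:1] = (word>>3) & 0x1 = 0
bank [2+:1] = (word>>2) & 0x1 = 1
rsvd [1+:1] = (word>>1) & 0x1 = 1
len [0+:1] = (word>>0) & 0x1 = 0
type signed 3b, MSB=0: value = 2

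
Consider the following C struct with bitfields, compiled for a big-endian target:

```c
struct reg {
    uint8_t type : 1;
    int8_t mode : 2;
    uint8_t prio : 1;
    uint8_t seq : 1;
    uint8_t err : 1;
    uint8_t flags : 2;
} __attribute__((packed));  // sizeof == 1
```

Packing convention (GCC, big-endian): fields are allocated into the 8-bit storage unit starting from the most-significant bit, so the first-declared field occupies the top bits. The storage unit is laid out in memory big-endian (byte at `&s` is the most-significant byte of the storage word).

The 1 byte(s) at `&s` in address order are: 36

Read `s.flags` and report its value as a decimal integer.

[0]=0x36 (big-endian) → word 0x36
type:1 @ bit 7 → (0x36>>7)&0x1 = 0x0
mode:2 @ bit 5 → (0x36>>5)&0x3 = 0x1
prio:1 @ bit 4 → (0x36>>4)&0x1 = 0x1
seq:1 @ bit 3 → (0x36>>3)&0x1 = 0x0
err:1 @ bit 2 → (0x36>>2)&0x1 = 0x1
flags:2 @ bit 0 → (0x36>>0)&0x3 = 0x2  ←

2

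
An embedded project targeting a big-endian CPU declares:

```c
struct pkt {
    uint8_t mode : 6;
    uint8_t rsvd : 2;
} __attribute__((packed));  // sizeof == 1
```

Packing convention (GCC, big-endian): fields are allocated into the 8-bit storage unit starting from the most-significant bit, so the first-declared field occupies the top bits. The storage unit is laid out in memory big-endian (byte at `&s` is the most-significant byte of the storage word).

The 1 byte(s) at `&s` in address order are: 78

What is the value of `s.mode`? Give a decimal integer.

[0]=0x78 (big-endian) → word 0x78
mode [2+:6] = (word>>2) & 0x3f = 30  ←
rsvd [0+:2] = (word>>0) & 0x3 = 0

30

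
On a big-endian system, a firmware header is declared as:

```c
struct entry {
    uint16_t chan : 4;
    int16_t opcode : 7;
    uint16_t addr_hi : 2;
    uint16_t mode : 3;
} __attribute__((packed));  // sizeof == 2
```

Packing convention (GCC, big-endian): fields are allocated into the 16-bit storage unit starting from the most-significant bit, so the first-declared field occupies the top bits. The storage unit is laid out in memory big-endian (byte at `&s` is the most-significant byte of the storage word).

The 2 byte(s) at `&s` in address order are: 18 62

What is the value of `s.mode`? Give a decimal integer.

2

[0]=0x18 [1]=0x62 (big-endian) → word 0x1862
chan:4 @ bit 12 → (0x1862>>12)&0xf = 0x1
opcode:7 @ bit 5 → (0x1862>>5)&0x7f = 0x43
addr_hi:2 @ bit 3 → (0x1862>>3)&0x3 = 0x0
mode:3 @ bit 0 → (0x1862>>0)&0x7 = 0x2  ←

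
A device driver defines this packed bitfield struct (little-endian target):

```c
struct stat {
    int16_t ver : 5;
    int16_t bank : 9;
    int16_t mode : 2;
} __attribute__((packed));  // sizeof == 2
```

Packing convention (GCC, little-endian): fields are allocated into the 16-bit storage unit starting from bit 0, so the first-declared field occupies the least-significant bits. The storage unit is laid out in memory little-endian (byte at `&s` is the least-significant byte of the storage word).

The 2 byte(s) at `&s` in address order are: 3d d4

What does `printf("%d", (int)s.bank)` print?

[0]=0x3d [1]=0xd4 (little-endian) → word 0xd43d
ver [0+:5] = (word>>0) & 0x1f = 29
bank [5+:9] = (word>>5) & 0x1ff = 161  ←
mode [14+:2] = (word>>14) & 0x3 = 3
bank signed 9b, MSB=0: value = 161

161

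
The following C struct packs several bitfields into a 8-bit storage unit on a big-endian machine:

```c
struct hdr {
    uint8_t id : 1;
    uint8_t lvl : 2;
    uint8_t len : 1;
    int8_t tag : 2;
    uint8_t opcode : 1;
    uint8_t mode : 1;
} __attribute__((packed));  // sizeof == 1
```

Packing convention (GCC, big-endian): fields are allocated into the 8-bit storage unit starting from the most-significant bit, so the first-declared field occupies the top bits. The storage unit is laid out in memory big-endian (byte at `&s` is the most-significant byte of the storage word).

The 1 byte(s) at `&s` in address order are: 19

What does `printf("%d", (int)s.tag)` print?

-2

[0]=0x19 (big-endian) → word 0x19
id:1 @ bit 7 → (0x19>>7)&0x1 = 0x0
lvl:2 @ bit 5 → (0x19>>5)&0x3 = 0x0
len:1 @ bit 4 → (0x19>>4)&0x1 = 0x1
tag:2 @ bit 2 → (0x19>>2)&0x3 = 0x2  ←
opcode:1 @ bit 1 → (0x19>>1)&0x1 = 0x0
mode:1 @ bit 0 → (0x19>>0)&0x1 = 0x1
tag signed 2b, MSB=1: 2 - 4 = -2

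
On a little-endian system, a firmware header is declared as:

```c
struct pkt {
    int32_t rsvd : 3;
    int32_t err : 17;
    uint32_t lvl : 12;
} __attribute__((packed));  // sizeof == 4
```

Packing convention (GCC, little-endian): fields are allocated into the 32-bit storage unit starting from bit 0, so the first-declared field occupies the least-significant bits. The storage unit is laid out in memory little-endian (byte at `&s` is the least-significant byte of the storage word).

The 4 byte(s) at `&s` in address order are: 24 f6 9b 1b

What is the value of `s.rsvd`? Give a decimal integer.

[0]=0x24 [1]=0xf6 [2]=0x9b [3]=0x1b (little-endian) → word 0x1b9bf624
rsvd [0+:3] = (word>>0) & 0x7 = 4  ←
err [3+:17] = (word>>3) & 0x1ffff = 97988
lvl [20+:12] = (word>>20) & 0xfff = 441
rsvd signed 3b, MSB=1: 4 - 8 = -4

-4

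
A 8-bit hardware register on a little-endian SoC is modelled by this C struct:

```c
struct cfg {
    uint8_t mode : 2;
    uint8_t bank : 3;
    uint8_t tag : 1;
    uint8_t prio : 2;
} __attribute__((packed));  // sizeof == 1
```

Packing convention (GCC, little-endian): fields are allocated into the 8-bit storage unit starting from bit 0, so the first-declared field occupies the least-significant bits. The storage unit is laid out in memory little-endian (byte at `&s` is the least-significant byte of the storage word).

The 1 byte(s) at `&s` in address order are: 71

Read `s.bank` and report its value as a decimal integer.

4

[0]=0x71 (little-endian) → word 0x71
mode [0+:2] = (word>>0) & 0x3 = 1
bank [2+:3] = (word>>2) & 0x7 = 4  ←
tag [5+:1] = (word>>5) & 0x1 = 1
prio [6+:2] = (word>>6) & 0x3 = 1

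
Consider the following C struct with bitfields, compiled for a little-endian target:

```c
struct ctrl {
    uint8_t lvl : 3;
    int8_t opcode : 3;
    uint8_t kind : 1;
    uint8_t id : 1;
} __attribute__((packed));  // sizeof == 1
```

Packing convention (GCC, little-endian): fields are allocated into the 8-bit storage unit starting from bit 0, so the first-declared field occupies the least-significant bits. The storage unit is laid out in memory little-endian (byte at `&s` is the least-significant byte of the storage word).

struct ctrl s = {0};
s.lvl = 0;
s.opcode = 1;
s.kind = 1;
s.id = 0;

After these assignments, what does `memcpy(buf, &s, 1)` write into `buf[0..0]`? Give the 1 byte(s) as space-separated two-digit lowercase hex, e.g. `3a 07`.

lvl (3b) val=0 bits=0x0 at bit 0: 0x00
opcode (3b) val=1 bits=0x1 at bit 3: 0x08
kind (1b) val=1 bits=0x1 at bit 6: 0x48
id (1b) val=0 bits=0x0 at bit 7: 0x48
word = 0x48 → little-endian bytes:
  [0]=0x48

48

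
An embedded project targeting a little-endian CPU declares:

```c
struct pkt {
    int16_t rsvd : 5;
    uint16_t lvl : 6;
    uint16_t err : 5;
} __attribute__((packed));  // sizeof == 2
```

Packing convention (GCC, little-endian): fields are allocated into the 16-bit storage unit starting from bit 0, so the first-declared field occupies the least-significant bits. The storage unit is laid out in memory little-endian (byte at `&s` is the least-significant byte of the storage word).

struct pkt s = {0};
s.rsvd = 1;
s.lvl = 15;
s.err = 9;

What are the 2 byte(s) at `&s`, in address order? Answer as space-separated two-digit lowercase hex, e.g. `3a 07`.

[0+:5] rsvd=1 & 0x1f = 0x1; word=0x0001
[5+:6] lvl=15 & 0x3f = 0xf; word=0x01e1
[11+:5] err=9 & 0x1f = 0x9; word=0x49e1
word = 0x49e1 → little-endian bytes:
  [0]=0xe1  [1]=0x49

e1 49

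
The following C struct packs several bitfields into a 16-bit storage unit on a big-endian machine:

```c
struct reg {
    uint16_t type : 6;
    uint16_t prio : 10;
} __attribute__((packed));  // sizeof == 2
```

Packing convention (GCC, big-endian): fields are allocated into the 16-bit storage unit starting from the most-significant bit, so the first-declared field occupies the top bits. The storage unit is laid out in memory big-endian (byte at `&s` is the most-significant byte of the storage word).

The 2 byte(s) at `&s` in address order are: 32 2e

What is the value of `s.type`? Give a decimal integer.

[0]=0x32 [1]=0x2e (big-endian) → word 0x322e
type [10+:6] = (word>>10) & 0x3f = 12  ←
prio [0+:10] = (word>>0) & 0x3ff = 558

12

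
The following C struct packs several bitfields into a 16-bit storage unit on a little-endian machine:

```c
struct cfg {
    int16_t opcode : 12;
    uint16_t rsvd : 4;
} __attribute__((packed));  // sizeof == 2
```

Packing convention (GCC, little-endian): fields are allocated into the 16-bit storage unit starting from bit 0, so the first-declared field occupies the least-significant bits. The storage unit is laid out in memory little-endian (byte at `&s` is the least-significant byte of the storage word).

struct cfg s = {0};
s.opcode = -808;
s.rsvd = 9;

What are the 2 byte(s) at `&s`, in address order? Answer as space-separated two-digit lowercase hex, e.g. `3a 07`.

d8 9c

[0+:12] opcode=-808 & 0xfff = 0xcd8; word=0x0cd8
[12+:4] rsvd=9 & 0xf = 0x9; word=0x9cd8
word = 0x9cd8 → little-endian bytes:
  [0]=0xd8  [1]=0x9c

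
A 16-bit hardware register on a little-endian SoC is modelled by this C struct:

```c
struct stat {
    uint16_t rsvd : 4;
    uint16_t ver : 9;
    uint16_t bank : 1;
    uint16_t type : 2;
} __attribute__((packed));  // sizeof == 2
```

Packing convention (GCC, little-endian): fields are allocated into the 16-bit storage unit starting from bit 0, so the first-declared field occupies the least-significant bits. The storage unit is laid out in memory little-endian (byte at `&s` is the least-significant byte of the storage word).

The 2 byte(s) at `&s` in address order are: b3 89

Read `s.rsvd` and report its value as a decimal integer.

[0]=0xb3 [1]=0x89 (little-endian) → word 0x89b3
rsvd [0+:4] = (word>>0) & 0xf = 3  ←
ver [4+:9] = (word>>4) & 0x1ff = 155
bank [13+:1] = (word>>13) & 0x1 = 0
type [14+:2] = (word>>14) & 0x3 = 2

3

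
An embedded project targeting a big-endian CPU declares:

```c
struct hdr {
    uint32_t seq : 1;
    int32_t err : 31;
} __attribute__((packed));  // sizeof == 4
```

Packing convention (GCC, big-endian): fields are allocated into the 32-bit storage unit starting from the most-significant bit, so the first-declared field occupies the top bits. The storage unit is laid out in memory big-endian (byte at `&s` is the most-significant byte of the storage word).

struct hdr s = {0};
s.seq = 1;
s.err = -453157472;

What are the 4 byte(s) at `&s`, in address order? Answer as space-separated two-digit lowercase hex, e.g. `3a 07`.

[31+:1] seq=1 & 0x1 = 0x1; word=0x80000000
[0+:31] err=-453157472 & 0x7fffffff = 0x64fd5da0; word=0xe4fd5da0
word = 0xe4fd5da0 → big-endian bytes:
  [0]=0xe4  [1]=0xfd  [2]=0x5d  [3]=0xa0

e4 fd 5d a0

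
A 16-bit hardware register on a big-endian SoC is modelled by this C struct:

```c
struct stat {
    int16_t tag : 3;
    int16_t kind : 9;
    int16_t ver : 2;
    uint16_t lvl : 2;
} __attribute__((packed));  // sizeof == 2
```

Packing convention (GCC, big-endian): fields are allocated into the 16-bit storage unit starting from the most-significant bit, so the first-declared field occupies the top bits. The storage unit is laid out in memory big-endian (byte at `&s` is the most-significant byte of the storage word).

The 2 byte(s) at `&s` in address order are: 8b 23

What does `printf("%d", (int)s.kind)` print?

[0]=0x8b [1]=0x23 (big-endian) → word 0x8b23
tag [13+:3] = (word>>13) & 0x7 = 4
kind [4+:9] = (word>>4) & 0x1ff = 178  ←
ver [2+:2] = (word>>2) & 0x3 = 0
lvl [0+:2] = (word>>0) & 0x3 = 3
kind signed 9b, MSB=0: value = 178

178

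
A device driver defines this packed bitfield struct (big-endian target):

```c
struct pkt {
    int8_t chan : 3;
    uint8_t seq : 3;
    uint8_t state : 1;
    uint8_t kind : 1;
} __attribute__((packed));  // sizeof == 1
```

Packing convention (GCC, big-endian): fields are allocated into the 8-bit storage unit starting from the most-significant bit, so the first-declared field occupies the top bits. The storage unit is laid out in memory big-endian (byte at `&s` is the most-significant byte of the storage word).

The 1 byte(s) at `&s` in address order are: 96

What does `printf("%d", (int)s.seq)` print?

[0]=0x96 (big-endian) → word 0x96
chan [5+:3] = (word>>5) & 0x7 = 4
seq [2+:3] = (word>>2) & 0x7 = 5  ←
state [1+:1] = (word>>1) & 0x1 = 1
kind [0+:1] = (word>>0) & 0x1 = 0

5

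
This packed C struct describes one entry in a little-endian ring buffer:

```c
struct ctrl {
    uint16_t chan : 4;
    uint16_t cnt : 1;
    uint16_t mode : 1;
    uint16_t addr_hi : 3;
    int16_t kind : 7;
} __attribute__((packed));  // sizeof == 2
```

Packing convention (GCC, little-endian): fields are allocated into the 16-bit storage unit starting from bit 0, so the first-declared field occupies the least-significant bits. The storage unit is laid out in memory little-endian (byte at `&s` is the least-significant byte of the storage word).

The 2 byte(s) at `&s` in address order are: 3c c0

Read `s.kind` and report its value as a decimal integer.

[0]=0x3c [1]=0xc0 (little-endian) → word 0xc03c
chan:4 @ bit 0 → (0xc03c>>0)&0xf = 0xc
cnt:1 @ bit 4 → (0xc03c>>4)&0x1 = 0x1
mode:1 @ bit 5 → (0xc03c>>5)&0x1 = 0x1
addr_hi:3 @ bit 6 → (0xc03c>>6)&0x7 = 0x0
kind:7 @ bit 9 → (0xc03c>>9)&0x7f = 0x60  ←
kind signed 7b, MSB=1: 96 - 128 = -32

-32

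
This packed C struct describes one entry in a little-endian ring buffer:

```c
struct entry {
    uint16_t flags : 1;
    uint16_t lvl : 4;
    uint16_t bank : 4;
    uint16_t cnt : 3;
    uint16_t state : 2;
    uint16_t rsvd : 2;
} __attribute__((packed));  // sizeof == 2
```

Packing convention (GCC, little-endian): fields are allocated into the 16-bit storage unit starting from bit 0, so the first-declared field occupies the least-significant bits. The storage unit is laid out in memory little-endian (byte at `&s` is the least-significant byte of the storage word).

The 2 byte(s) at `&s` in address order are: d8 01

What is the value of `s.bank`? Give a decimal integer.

14

[0]=0xd8 [1]=0x01 (little-endian) → word 0x01d8
flags [0+:1] = (word>>0) & 0x1 = 0
lvl [1+:4] = (word>>1) & 0xf = 12
bank [5+:4] = (word>>5) & 0xf = 14  ←
cnt [9+:3] = (word>>9) & 0x7 = 0
state [12+:2] = (word>>12) & 0x3 = 0
rsvd [14+:2] = (word>>14) & 0x3 = 0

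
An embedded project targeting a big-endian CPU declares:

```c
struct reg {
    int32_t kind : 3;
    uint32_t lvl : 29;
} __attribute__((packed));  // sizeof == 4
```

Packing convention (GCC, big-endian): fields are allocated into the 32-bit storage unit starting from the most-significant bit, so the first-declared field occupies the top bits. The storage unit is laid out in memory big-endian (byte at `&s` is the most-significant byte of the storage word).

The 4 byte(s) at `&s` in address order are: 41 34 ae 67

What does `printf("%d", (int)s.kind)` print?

[0]=0x41 [1]=0x34 [2]=0xae [3]=0x67 (big-endian) → word 0x4134ae67
kind [29+:3] = (word>>29) & 0x7 = 2  ←
lvl [0+:29] = (word>>0) & 0x1fffffff = 20229735
kind signed 3b, MSB=0: value = 2

2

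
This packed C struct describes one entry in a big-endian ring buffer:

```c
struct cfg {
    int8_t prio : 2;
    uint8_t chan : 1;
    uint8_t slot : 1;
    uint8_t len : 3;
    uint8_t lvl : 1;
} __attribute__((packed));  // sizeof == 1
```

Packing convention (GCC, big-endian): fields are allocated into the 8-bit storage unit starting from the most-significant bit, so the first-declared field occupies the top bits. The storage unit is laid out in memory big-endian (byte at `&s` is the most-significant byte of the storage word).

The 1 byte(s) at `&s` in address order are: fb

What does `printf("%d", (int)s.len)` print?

5

[0]=0xfb (big-endian) → word 0xfb
prio:2 @ bit 6 → (0xfb>>6)&0x3 = 0x3
chan:1 @ bit 5 → (0xfb>>5)&0x1 = 0x1
slot:1 @ bit 4 → (0xfb>>4)&0x1 = 0x1
len:3 @ bit 1 → (0xfb>>1)&0x7 = 0x5  ←
lvl:1 @ bit 0 → (0xfb>>0)&0x1 = 0x1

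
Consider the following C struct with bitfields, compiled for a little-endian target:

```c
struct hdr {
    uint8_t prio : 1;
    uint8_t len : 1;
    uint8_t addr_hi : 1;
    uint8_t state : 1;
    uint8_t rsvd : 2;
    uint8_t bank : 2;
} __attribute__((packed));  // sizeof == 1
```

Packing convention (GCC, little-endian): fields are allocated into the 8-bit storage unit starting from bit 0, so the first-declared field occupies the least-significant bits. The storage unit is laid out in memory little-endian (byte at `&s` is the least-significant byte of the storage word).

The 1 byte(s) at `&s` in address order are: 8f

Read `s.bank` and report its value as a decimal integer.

2

[0]=0x8f (little-endian) → word 0x8f
prio [0+:1] = (word>>0) & 0x1 = 1
len [1+:1] = (word>>1) & 0x1 = 1
addr_hi [2+:1] = (word>>2) & 0x1 = 1
state [3+:1] = (word>>3) & 0x1 = 1
rsvd [4+:2] = (word>>4) & 0x3 = 0
bank [6+:2] = (word>>6) & 0x3 = 2  ←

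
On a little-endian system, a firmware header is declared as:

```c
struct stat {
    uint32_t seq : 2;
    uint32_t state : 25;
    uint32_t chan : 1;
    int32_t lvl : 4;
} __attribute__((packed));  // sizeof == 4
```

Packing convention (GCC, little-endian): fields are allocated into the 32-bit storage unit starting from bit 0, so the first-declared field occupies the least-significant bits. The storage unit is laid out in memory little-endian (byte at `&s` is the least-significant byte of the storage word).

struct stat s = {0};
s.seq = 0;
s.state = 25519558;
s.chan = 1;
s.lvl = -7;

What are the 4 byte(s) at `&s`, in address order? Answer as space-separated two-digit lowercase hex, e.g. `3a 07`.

seq (2b) val=0 bits=0x0 at bit 0: 0x00000000
state (25b) val=25519558 bits=0x18565c6 at bit 2: 0x06159718
chan (1b) val=1 bits=0x1 at bit 27: 0x0e159718
lvl (4b) val=-7 bits=0x9 at bit 28: 0x9e159718
word = 0x9e159718 → little-endian bytes:
  [0]=0x18  [1]=0x97  [2]=0x15  [3]=0x9e

18 97 15 9e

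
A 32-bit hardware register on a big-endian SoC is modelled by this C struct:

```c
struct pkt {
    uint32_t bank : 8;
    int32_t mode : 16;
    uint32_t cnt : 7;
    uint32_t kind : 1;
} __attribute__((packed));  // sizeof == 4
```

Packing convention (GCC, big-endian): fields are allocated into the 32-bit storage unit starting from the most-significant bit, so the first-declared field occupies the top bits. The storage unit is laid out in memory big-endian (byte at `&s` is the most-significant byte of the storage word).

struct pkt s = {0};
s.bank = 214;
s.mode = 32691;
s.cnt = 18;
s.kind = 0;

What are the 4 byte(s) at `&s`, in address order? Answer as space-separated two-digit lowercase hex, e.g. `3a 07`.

d6 7f b3 24

[24+:8] bank=214 & 0xff = 0xd6; word=0xd6000000
[8+:16] mode=32691 & 0xffff = 0x7fb3; word=0xd67fb300
[1+:7] cnt=18 & 0x7f = 0x12; word=0xd67fb324
[0+:1] kind=0 & 0x1 = 0x0; word=0xd67fb324
word = 0xd67fb324 → big-endian bytes:
  [0]=0xd6  [1]=0x7f  [2]=0xb3  [3]=0x24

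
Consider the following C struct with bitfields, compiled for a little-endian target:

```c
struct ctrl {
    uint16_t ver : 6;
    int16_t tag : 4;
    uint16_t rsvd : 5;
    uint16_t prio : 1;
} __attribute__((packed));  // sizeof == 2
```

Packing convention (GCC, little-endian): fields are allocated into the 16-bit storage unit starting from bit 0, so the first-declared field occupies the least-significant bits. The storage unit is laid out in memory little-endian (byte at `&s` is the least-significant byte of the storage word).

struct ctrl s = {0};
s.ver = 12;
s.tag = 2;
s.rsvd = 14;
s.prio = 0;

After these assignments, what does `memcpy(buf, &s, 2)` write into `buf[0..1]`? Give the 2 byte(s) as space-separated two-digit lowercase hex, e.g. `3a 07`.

8c 38

ver (6b) val=12 bits=0xc at bit 0: 0x000c
tag (4b) val=2 bits=0x2 at bit 6: 0x008c
rsvd (5b) val=14 bits=0xe at bit 10: 0x388c
prio (1b) val=0 bits=0x0 at bit 15: 0x388c
word = 0x388c → little-endian bytes:
  [0]=0x8c  [1]=0x38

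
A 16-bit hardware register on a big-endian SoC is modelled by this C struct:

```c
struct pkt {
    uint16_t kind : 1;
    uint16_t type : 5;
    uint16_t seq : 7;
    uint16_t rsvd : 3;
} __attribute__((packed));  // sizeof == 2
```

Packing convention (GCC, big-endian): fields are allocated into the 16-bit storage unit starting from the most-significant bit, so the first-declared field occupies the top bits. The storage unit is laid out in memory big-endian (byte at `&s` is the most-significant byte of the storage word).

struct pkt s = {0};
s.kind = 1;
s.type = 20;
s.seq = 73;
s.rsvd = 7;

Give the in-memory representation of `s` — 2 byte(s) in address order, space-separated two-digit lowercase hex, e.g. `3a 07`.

d2 4f

kind (1b) val=1 bits=0x1 at bit 15: 0x8000
type (5b) val=20 bits=0x14 at bit 10: 0xd000
seq (7b) val=73 bits=0x49 at bit 3: 0xd248
rsvd (3b) val=7 bits=0x7 at bit 0: 0xd24f
word = 0xd24f → big-endian bytes:
  [0]=0xd2  [1]=0x4f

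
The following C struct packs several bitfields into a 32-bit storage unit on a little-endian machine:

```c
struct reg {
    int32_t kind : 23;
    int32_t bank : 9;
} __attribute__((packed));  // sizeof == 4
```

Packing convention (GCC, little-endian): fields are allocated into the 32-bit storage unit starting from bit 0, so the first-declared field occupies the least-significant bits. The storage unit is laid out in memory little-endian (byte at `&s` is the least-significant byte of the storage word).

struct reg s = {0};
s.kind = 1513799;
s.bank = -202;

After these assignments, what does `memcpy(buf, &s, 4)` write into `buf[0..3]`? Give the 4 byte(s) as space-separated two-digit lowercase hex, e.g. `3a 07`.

kind (23b) val=1513799 bits=0x171947 at bit 0: 0x00171947
bank (9b) val=-202 bits=0x136 at bit 23: 0x9b171947
word = 0x9b171947 → little-endian bytes:
  [0]=0x47  [1]=0x19  [2]=0x17  [3]=0x9b

47 19 17 9b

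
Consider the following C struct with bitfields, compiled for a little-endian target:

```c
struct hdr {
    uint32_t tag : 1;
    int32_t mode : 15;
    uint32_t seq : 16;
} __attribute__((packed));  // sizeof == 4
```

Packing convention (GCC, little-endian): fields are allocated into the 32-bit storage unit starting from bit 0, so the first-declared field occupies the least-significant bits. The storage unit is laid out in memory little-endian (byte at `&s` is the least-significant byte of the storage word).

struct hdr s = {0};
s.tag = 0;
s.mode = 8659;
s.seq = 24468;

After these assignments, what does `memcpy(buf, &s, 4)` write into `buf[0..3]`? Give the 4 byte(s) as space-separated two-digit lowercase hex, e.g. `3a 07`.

tag:1 = 0 → 0x0 << 0 → word 0x00000000
mode:15 = 8659 → 0x21d3 << 1 → word 0x000043a6
seq:16 = 24468 → 0x5f94 << 16 → word 0x5f9443a6
word = 0x5f9443a6 → little-endian bytes:
  [0]=0xa6  [1]=0x43  [2]=0x94  [3]=0x5f

a6 43 94 5f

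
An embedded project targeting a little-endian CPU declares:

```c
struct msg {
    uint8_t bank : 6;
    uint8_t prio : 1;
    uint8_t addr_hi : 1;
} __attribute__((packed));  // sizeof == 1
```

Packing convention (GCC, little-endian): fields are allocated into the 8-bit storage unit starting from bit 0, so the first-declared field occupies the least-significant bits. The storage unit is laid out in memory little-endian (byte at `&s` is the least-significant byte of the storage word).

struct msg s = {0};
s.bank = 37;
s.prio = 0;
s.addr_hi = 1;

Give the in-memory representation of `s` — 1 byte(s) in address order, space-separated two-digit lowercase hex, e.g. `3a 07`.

a5

bank (6b) val=37 bits=0x25 at bit 0: 0x25
prio (1b) val=0 bits=0x0 at bit 6: 0x25
addr_hi (1b) val=1 bits=0x1 at bit 7: 0xa5
word = 0xa5 → little-endian bytes:
  [0]=0xa5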